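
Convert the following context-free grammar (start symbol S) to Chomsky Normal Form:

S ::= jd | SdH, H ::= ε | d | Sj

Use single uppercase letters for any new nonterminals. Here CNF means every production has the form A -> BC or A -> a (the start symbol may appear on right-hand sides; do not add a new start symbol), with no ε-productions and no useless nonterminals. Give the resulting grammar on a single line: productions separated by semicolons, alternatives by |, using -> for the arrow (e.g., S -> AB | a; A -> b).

Nullable: {H}; after ε-elimination: S -> Sd | jd | SdH; H -> d | Sj.
No unit productions to eliminate.
TERM: introduce B -> d, A -> j and substitute in every rule of length ≥2.
BIN: S -> SBH becomes S -> SC, C -> BH.

S -> AB | SB | SC; A -> j; B -> d; C -> BH; H -> d | SA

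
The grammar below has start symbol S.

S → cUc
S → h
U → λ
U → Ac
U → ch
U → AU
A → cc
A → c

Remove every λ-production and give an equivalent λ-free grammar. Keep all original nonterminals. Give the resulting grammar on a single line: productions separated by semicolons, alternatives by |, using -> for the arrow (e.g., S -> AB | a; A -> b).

S -> h | cc | cUc; A -> c | cc; U -> A | AU | Ac | ch

Nullable set: {U}.
S -> cUc: U nullable, giving cUc | cc.
Drop U -> λ.
U -> AU: U nullable, giving A | AU.
Unchanged (no nullable symbols): S -> h; A -> c; A -> cc; U -> Ac; U -> ch.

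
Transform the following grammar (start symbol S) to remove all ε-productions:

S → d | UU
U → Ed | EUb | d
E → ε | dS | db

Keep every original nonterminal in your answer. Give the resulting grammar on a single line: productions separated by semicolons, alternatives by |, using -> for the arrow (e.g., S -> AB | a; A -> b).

S -> d | UU; E -> dS | db; U -> d | Ed | Ub | EUb

Nullable set: {E}.
Drop E -> ε.
U -> EUb: E nullable, giving EUb | Ub.
U -> Ed: E nullable, giving Ed | d.
Unchanged (no nullable symbols): S -> UU; S -> d; E -> dS; E -> db; U -> d.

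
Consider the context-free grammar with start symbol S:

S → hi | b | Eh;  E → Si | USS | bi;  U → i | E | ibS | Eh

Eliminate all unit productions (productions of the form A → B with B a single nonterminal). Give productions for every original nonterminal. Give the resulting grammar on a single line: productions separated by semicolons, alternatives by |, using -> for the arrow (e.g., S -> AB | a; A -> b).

Unit productions: U->E.
Unit pairs (A ⇒* B via units): (U,E).
S: inherits non-unit rules of {S} → Eh | b | hi.
E: inherits non-unit rules of {E} → Si | USS | bi.
U: inherits non-unit rules of {E, U} → Eh | Si | USS | bi | i | ibS.

S -> b | Eh | hi; E -> Si | bi | USS; U -> i | Eh | Si | bi | USS | ibS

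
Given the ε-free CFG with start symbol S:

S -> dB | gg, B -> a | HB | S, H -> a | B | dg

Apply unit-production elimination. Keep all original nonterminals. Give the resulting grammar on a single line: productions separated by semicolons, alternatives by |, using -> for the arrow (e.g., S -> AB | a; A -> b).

Unit productions: B->S, H->B.
Unit pairs (A ⇒* B via units): (B,S), (H,B), (H,S).
S: inherits non-unit rules of {S} → dB | gg.
B: inherits non-unit rules of {B, S} → HB | a | dB | gg.
H: inherits non-unit rules of {B, H, S} → HB | a | dB | dg | gg.

S -> dB | gg; B -> a | HB | dB | gg; H -> a | HB | dB | dg | gg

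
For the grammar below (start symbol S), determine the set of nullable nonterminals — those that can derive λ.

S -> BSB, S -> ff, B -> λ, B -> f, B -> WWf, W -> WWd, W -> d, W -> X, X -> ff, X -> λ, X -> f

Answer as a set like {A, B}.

Directly nullable (have an ε-rule): {B, X}.
W is nullable via W -> X (every symbol on the right is already known nullable).
Not nullable: S — each has a terminal in every rule's right-hand side or depends on a non-nullable symbol.

{B, W, X}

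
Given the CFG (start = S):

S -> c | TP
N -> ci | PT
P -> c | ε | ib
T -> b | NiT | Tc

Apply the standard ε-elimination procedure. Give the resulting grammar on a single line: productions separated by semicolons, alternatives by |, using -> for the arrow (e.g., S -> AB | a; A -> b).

Nullable set: {P}.
S -> TP: P nullable, giving T | TP.
N -> PT: P nullable, giving PT | T.
Drop P -> ε.
Unchanged (no nullable symbols): S -> c; N -> ci; P -> c; P -> ib; T -> NiT; T -> Tc; T -> b.

S -> T | c | TP; N -> T | PT | ci; P -> c | ib; T -> b | Tc | NiT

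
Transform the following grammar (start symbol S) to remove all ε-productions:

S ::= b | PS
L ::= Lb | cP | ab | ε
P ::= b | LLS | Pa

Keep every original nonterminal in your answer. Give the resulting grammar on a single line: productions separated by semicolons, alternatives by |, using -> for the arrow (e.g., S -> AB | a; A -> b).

Nullable set: {L}.
Drop L -> ε.
L -> Lb: L nullable, giving Lb | b.
P -> LLS: L, L nullable, giving LLS | LS | S.
Unchanged (no nullable symbols): S -> PS; S -> b; L -> ab; L -> cP; P -> Pa; P -> b.

S -> b | PS; L -> b | Lb | ab | cP; P -> S | b | LS | Pa | LLS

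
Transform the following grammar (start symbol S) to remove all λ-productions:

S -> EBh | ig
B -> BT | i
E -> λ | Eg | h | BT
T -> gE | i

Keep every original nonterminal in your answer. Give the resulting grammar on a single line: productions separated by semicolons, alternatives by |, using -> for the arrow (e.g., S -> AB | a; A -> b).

Nullable set: {E}.
S -> EBh: E nullable, giving Bh | EBh.
Drop E -> λ.
E -> Eg: E nullable, giving Eg | g.
T -> gE: E nullable, giving g | gE.
Unchanged (no nullable symbols): S -> ig; B -> BT; B -> i; E -> BT; E -> h; T -> i.

S -> Bh | ig | EBh; B -> i | BT; E -> g | h | BT | Eg; T -> g | i | gE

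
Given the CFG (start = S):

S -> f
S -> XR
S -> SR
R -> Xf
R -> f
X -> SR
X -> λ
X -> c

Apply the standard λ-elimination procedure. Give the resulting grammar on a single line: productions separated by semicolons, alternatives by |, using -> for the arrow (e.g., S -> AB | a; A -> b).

Nullable set: {X}.
S -> XR: X nullable, giving R | XR.
R -> Xf: X nullable, giving Xf | f.
Drop X -> λ.
Unchanged (no nullable symbols): S -> SR; S -> f; R -> f; X -> SR; X -> c.

S -> R | f | SR | XR; R -> f | Xf; X -> c | SR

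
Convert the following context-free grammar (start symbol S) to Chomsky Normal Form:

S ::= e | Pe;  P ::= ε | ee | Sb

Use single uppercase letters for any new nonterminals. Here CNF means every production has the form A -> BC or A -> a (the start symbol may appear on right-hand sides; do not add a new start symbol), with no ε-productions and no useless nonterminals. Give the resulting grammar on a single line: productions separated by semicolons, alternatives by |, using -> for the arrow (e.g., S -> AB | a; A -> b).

S -> e | PB; A -> b; B -> e; P -> BB | SA

Nullable: {P}; after ε-elimination: S -> e | Pe; P -> Sb | ee.
No unit productions to eliminate.
TERM: introduce A -> b, B -> e and substitute in every rule of length ≥2.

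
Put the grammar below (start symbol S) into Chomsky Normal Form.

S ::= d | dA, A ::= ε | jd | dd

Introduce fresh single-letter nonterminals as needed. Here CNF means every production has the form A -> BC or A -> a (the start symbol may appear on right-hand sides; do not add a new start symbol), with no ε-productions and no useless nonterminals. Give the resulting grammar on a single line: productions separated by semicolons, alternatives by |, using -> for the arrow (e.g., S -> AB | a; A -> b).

Nullable: {A}; after ε-elimination: S -> d | dA; A -> dd | jd.
No unit productions to eliminate.
TERM: introduce B -> d, C -> j and substitute in every rule of length ≥2.

S -> d | BA; A -> BB | CB; B -> d; C -> j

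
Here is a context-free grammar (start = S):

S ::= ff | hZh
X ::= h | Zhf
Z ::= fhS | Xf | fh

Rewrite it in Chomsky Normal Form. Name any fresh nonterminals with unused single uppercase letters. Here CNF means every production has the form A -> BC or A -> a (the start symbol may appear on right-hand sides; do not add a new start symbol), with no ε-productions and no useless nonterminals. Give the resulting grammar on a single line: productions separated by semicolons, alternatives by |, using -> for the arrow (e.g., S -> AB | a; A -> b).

No ε-productions.
No unit productions to eliminate.
TERM: introduce A -> f, B -> h and substitute in every rule of length ≥2.
BIN: S -> BZB becomes S -> BC, C -> ZB; X -> ZBA becomes X -> ZD, D -> BA; Z -> ABS becomes Z -> AE, E -> BS.

S -> AA | BC; A -> f; B -> h; C -> ZB; D -> BA; E -> BS; X -> h | ZD; Z -> AB | AE | XA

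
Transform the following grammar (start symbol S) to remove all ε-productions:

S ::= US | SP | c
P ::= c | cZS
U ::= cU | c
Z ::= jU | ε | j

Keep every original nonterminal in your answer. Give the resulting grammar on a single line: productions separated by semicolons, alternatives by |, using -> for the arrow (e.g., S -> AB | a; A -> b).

Nullable set: {Z}.
P -> cZS: Z nullable, giving cS | cZS.
Drop Z -> ε.
Unchanged (no nullable symbols): S -> SP; S -> US; S -> c; P -> c; U -> c; U -> cU; Z -> j; Z -> jU.

S -> c | SP | US; P -> c | cS | cZS; U -> c | cU; Z -> j | jU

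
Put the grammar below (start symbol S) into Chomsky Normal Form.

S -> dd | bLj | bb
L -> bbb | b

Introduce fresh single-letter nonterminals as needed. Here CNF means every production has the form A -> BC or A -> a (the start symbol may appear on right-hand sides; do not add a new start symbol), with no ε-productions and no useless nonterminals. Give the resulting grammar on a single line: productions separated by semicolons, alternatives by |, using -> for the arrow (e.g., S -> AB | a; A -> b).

S -> AA | AE | CC; A -> b; B -> j; C -> d; D -> AA; E -> LB; L -> b | AD

No ε-productions.
No unit productions to eliminate.
TERM: introduce A -> b, C -> d, B -> j and substitute in every rule of length ≥2.
BIN: L -> AAA becomes L -> AD, D -> AA; S -> ALB becomes S -> AE, E -> LB.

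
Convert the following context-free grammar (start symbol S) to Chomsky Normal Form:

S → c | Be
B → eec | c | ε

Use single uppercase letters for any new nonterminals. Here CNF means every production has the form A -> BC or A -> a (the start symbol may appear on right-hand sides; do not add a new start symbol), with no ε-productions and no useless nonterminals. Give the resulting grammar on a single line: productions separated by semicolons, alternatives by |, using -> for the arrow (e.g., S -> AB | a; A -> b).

S -> c | e | BA; A -> e; B -> c | AD; C -> c; D -> AC

Nullable: {B}; after ε-elimination: S -> c | e | Be; B -> c | eec.
No unit productions to eliminate.
TERM: introduce C -> c, A -> e and substitute in every rule of length ≥2.
BIN: B -> AAC becomes B -> AD, D -> AC.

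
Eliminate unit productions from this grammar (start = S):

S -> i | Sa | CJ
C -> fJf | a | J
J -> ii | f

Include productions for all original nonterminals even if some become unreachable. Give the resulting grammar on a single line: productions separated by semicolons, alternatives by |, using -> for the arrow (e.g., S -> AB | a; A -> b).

Unit productions: C->J.
Unit pairs (A ⇒* B via units): (C,J).
S: inherits non-unit rules of {S} → CJ | Sa | i.
C: inherits non-unit rules of {C, J} → a | f | fJf | ii.
J: inherits non-unit rules of {J} → f | ii.

S -> i | CJ | Sa; C -> a | f | ii | fJf; J -> f | ii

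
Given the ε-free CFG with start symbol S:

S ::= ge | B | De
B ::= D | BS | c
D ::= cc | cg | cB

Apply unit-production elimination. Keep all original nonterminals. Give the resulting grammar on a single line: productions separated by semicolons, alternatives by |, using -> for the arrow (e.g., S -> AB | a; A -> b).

S -> c | BS | De | cB | cc | cg | ge; B -> c | BS | cB | cc | cg; D -> cB | cc | cg

Unit productions: B->D, S->B.
Unit pairs (A ⇒* B via units): (B,D), (S,B), (S,D).
S: inherits non-unit rules of {B, D, S} → BS | De | c | cB | cc | cg | ge.
B: inherits non-unit rules of {B, D} → BS | c | cB | cc | cg.
D: inherits non-unit rules of {D} → cB | cc | cg.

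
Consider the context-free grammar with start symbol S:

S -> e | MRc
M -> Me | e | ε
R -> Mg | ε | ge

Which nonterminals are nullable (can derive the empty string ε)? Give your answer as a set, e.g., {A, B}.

Directly nullable (have an ε-rule): {M, R}.
Not nullable: S — each has a terminal in every rule's right-hand side or depends on a non-nullable symbol.

{M, R}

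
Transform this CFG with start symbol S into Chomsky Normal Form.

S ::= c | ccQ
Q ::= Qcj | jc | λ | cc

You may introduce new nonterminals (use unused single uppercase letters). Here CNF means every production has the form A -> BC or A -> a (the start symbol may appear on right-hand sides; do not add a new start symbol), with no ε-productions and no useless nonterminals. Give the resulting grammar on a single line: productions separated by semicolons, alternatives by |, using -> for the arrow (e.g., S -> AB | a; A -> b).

S -> c | AA | AD; A -> c; B -> j; C -> AB; D -> AQ; Q -> AA | AB | BA | QC

Nullable: {Q}; after ε-elimination: S -> c | cc | ccQ; Q -> cc | cj | jc | Qcj.
No unit productions to eliminate.
TERM: introduce A -> c, B -> j and substitute in every rule of length ≥2.
BIN: Q -> QAB becomes Q -> QC, C -> AB; S -> AAQ becomes S -> AD, D -> AQ.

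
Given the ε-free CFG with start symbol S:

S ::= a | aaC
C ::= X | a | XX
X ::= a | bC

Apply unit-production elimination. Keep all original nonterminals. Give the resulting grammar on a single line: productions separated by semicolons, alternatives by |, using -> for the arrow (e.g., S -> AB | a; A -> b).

Unit productions: C->X.
Unit pairs (A ⇒* B via units): (C,X).
S: inherits non-unit rules of {S} → a | aaC.
C: inherits non-unit rules of {C, X} → XX | a | bC.
X: inherits non-unit rules of {X} → a | bC.

S -> a | aaC; C -> a | XX | bC; X -> a | bC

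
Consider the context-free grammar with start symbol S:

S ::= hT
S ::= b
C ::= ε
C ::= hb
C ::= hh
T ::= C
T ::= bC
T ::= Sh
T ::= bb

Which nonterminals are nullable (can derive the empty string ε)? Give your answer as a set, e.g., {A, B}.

Directly nullable (have an ε-rule): {C}.
T is nullable via T -> C (every symbol on the right is already known nullable).
Not nullable: S — each has a terminal in every rule's right-hand side or depends on a non-nullable symbol.

{C, T}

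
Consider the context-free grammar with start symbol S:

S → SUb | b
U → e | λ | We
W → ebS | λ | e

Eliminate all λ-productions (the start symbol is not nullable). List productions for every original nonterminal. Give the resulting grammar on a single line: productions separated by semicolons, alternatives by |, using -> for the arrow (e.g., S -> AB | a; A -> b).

S -> b | Sb | SUb; U -> e | We; W -> e | ebS

Nullable set: {U, W}.
S -> SUb: U nullable, giving SUb | Sb.
Drop U -> λ.
U -> We: W nullable, giving We | e.
Drop W -> λ.
Unchanged (no nullable symbols): S -> b; U -> e; W -> e; W -> ebS.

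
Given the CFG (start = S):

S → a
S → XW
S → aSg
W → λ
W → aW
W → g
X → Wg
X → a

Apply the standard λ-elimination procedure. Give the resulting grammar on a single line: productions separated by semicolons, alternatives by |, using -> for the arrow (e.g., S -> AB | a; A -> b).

Nullable set: {W}.
S -> XW: W nullable, giving X | XW.
Drop W -> λ.
W -> aW: W nullable, giving a | aW.
X -> Wg: W nullable, giving Wg | g.
Unchanged (no nullable symbols): S -> a; S -> aSg; W -> g; X -> a.

S -> X | a | XW | aSg; W -> a | g | aW; X -> a | g | Wg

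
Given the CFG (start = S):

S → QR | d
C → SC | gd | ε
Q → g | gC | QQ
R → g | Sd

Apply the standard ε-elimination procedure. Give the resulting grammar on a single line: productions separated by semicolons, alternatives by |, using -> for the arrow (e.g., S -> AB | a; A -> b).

S -> d | QR; C -> S | SC | gd; Q -> g | QQ | gC; R -> g | Sd

Nullable set: {C}.
Drop C -> ε.
C -> SC: C nullable, giving S | SC.
Q -> gC: C nullable, giving g | gC.
Unchanged (no nullable symbols): S -> QR; S -> d; C -> gd; Q -> QQ; Q -> g; R -> Sd; R -> g.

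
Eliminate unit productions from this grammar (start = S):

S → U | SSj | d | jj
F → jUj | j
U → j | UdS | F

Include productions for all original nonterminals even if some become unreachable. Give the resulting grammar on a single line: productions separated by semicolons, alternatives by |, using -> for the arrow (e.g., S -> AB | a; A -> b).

S -> d | j | jj | SSj | UdS | jUj; F -> j | jUj; U -> j | UdS | jUj

Unit productions: S->U, U->F.
Unit pairs (A ⇒* B via units): (S,F), (S,U), (U,F).
S: inherits non-unit rules of {F, S, U} → SSj | UdS | d | j | jUj | jj.
F: inherits non-unit rules of {F} → j | jUj.
U: inherits non-unit rules of {F, U} → UdS | j | jUj.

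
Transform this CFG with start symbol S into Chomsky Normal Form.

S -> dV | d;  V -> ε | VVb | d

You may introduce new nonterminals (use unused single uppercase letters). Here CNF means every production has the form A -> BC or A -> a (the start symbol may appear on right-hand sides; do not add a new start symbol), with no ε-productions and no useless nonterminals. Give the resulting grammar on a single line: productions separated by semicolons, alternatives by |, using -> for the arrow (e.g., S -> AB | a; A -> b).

Nullable: {V}; after ε-elimination: S -> d | dV; V -> b | d | Vb | VVb.
No unit productions to eliminate.
TERM: introduce B -> b, A -> d and substitute in every rule of length ≥2.
BIN: V -> VVB becomes V -> VC, C -> VB.

S -> d | AV; A -> d; B -> b; C -> VB; V -> b | d | VB | VC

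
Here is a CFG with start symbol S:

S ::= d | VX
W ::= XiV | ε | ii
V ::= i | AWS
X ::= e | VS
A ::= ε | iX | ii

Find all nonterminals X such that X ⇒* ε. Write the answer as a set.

{A, W}

Directly nullable (have an ε-rule): {A, W}.
Not nullable: S, V, X — each has a terminal in every rule's right-hand side or depends on a non-nullable symbol.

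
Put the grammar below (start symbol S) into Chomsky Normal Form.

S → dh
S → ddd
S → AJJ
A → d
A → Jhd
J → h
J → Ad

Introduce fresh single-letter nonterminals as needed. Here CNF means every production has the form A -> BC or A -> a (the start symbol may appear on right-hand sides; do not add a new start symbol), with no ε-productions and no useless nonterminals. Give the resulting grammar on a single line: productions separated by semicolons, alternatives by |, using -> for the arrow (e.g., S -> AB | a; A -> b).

S -> AE | CB | CF; A -> d | JD; B -> h; C -> d; D -> BC; E -> JJ; F -> CC; J -> h | AC

No ε-productions.
No unit productions to eliminate.
TERM: introduce C -> d, B -> h and substitute in every rule of length ≥2.
BIN: A -> JBC becomes A -> JD, D -> BC; S -> AJJ becomes S -> AE, E -> JJ; S -> CCC becomes S -> CF, F -> CC.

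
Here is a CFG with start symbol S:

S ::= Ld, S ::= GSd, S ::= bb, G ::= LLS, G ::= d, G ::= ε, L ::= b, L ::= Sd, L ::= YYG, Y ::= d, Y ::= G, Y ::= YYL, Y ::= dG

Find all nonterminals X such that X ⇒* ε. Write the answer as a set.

{G, L, Y}

Directly nullable (have an ε-rule): {G}.
Y is nullable via Y -> G (every symbol on the right is already known nullable).
L is nullable via L -> YYG (every symbol on the right is already known nullable).
Not nullable: S — each has a terminal in every rule's right-hand side or depends on a non-nullable symbol.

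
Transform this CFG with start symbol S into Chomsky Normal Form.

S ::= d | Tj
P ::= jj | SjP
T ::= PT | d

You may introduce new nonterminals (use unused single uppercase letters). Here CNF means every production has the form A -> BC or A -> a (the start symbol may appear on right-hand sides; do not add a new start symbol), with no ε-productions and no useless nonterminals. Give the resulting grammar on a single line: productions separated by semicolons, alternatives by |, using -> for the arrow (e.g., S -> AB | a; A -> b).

S -> d | TA; A -> j; B -> AP; P -> AA | SB; T -> d | PT

No ε-productions.
No unit productions to eliminate.
TERM: introduce A -> j and substitute in every rule of length ≥2.
BIN: P -> SAP becomes P -> SB, B -> AP.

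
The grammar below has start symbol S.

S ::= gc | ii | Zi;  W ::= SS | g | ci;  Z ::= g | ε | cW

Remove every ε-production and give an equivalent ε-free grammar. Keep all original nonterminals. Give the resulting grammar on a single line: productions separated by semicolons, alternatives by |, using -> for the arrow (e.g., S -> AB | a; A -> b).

Nullable set: {Z}.
S -> Zi: Z nullable, giving Zi | i.
Drop Z -> ε.
Unchanged (no nullable symbols): S -> gc; S -> ii; W -> SS; W -> ci; W -> g; Z -> cW; Z -> g.

S -> i | Zi | gc | ii; W -> g | SS | ci; Z -> g | cW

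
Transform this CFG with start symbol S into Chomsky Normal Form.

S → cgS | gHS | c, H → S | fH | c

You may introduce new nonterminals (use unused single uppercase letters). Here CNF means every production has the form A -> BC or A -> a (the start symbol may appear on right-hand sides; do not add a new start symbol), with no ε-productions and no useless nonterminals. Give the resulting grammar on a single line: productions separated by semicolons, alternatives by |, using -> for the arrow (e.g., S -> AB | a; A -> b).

No ε-productions.
After unit-elimination: S -> c | cgS | gHS; H -> c | fH | cgS | gHS.
TERM: introduce A -> c, C -> f, B -> g and substitute in every rule of length ≥2.
BIN: H -> ABS becomes H -> AD, D -> BS; H -> BHS becomes H -> BE, E -> HS; S -> ABS becomes S -> AF, F -> BS; S -> BHS becomes S -> BG, G -> HS.

S -> c | AF | BG; A -> c; B -> g; C -> f; D -> BS; E -> HS; F -> BS; G -> HS; H -> c | AD | BE | CH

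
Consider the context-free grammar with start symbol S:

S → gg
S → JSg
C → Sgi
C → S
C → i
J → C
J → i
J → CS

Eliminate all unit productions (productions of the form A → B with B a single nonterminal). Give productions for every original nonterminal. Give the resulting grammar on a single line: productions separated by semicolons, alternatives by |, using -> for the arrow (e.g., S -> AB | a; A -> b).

S -> gg | JSg; C -> i | gg | JSg | Sgi; J -> i | CS | gg | JSg | Sgi

Unit productions: C->S, J->C.
Unit pairs (A ⇒* B via units): (C,S), (J,C), (J,S).
S: inherits non-unit rules of {S} → JSg | gg.
C: inherits non-unit rules of {C, S} → JSg | Sgi | gg | i.
J: inherits non-unit rules of {C, J, S} → CS | JSg | Sgi | gg | i.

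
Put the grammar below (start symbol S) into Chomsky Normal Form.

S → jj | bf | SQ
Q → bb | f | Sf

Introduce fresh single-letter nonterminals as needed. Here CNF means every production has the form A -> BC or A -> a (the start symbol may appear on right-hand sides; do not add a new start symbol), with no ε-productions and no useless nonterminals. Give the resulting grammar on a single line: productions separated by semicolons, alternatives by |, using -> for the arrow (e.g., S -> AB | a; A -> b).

No ε-productions.
No unit productions to eliminate.
TERM: introduce B -> b, A -> f, C -> j and substitute in every rule of length ≥2.

S -> BA | CC | SQ; A -> f; B -> b; C -> j; Q -> f | BB | SA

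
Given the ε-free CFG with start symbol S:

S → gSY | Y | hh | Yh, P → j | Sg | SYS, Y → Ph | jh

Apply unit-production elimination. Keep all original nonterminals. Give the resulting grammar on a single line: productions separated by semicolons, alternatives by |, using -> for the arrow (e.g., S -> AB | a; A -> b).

Unit productions: S->Y.
Unit pairs (A ⇒* B via units): (S,Y).
S: inherits non-unit rules of {S, Y} → Ph | Yh | gSY | hh | jh.
P: inherits non-unit rules of {P} → SYS | Sg | j.
Y: inherits non-unit rules of {Y} → Ph | jh.

S -> Ph | Yh | hh | jh | gSY; P -> j | Sg | SYS; Y -> Ph | jh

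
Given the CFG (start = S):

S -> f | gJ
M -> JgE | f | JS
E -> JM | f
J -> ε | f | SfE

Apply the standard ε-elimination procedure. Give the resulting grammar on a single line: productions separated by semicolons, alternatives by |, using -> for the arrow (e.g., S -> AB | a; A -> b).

Nullable set: {J}.
S -> gJ: J nullable, giving g | gJ.
E -> JM: J nullable, giving JM | M.
Drop J -> ε.
M -> JS: J nullable, giving JS | S.
M -> JgE: J nullable, giving JgE | gE.
Unchanged (no nullable symbols): S -> f; E -> f; J -> SfE; J -> f; M -> f.

S -> f | g | gJ; E -> M | f | JM; J -> f | SfE; M -> S | f | JS | gE | JgE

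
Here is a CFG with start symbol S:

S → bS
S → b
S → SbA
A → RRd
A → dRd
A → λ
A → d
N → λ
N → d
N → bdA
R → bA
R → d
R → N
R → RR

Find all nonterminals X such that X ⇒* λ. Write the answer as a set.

Directly nullable (have an ε-rule): {A, N}.
R is nullable via R -> N (every symbol on the right is already known nullable).
Not nullable: S — each has a terminal in every rule's right-hand side or depends on a non-nullable symbol.

{A, N, R}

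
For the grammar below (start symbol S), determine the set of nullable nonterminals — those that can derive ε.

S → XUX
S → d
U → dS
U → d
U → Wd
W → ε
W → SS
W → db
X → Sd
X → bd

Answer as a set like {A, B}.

{W}

Directly nullable (have an ε-rule): {W}.
Not nullable: S, U, X — each has a terminal in every rule's right-hand side or depends on a non-nullable symbol.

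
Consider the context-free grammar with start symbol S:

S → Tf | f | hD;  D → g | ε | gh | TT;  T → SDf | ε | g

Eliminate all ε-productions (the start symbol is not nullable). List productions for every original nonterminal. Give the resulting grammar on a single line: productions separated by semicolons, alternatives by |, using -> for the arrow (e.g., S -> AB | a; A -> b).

Nullable set: {D, T}.
S -> Tf: T nullable, giving Tf | f.
S -> hD: D nullable, giving h | hD.
Drop D -> ε.
D -> TT: T, T nullable, giving T | TT.
Drop T -> ε.
T -> SDf: D nullable, giving SDf | Sf.
Unchanged (no nullable symbols): S -> f; D -> g; D -> gh; T -> g.

S -> f | h | Tf | hD; D -> T | g | TT | gh; T -> g | Sf | SDf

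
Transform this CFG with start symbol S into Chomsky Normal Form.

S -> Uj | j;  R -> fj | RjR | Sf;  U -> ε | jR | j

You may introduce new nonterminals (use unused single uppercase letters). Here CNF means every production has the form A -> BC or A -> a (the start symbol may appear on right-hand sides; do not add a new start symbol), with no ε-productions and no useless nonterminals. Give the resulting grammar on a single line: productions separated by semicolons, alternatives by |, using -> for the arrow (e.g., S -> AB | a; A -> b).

Nullable: {U}; after ε-elimination: S -> j | Uj; R -> Sf | fj | RjR; U -> j | jR.
No unit productions to eliminate.
TERM: introduce B -> f, A -> j and substitute in every rule of length ≥2.
BIN: R -> RAR becomes R -> RC, C -> AR.

S -> j | UA; A -> j; B -> f; C -> AR; R -> BA | RC | SB; U -> j | AR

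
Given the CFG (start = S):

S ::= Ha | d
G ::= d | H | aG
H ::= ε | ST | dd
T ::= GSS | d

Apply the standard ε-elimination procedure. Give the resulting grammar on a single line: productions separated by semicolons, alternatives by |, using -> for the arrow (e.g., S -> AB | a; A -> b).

Nullable set: {G, H}.
S -> Ha: H nullable, giving Ha | a.
G -> H: H nullable, giving H.
G -> aG: G nullable, giving a | aG.
Drop H -> ε.
T -> GSS: G nullable, giving GSS | SS.
Unchanged (no nullable symbols): S -> d; G -> d; H -> ST; H -> dd; T -> d.

S -> a | d | Ha; G -> H | a | d | aG; H -> ST | dd; T -> d | SS | GSS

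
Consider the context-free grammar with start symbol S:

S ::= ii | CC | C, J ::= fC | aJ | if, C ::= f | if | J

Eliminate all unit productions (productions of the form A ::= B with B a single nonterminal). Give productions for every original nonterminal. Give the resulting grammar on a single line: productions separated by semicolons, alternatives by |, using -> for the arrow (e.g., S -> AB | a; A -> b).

S -> f | CC | aJ | fC | if | ii; C -> f | aJ | fC | if; J -> aJ | fC | if

Unit productions: C->J, S->C.
Unit pairs (A ⇒* B via units): (C,J), (S,C), (S,J).
S: inherits non-unit rules of {C, J, S} → CC | aJ | f | fC | if | ii.
C: inherits non-unit rules of {C, J} → aJ | f | fC | if.
J: inherits non-unit rules of {J} → aJ | fC | if.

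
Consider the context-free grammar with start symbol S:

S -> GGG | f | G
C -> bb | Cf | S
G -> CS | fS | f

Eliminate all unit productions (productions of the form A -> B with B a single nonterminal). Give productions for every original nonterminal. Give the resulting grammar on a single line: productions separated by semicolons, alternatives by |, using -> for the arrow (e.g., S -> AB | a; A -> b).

Unit productions: C->S, S->G.
Unit pairs (A ⇒* B via units): (C,G), (C,S), (S,G).
S: inherits non-unit rules of {G, S} → CS | GGG | f | fS.
C: inherits non-unit rules of {C, G, S} → CS | Cf | GGG | bb | f | fS.
G: inherits non-unit rules of {G} → CS | f | fS.

S -> f | CS | fS | GGG; C -> f | CS | Cf | bb | fS | GGG; G -> f | CS | fS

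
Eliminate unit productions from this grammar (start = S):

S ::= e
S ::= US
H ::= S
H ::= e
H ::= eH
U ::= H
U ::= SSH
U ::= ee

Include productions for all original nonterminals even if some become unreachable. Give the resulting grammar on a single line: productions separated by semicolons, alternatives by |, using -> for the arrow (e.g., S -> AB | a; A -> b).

Unit productions: H->S, U->H.
Unit pairs (A ⇒* B via units): (H,S), (U,H), (U,S).
S: inherits non-unit rules of {S} → US | e.
H: inherits non-unit rules of {H, S} → US | e | eH.
U: inherits non-unit rules of {H, S, U} → SSH | US | e | eH | ee.

S -> e | US; H -> e | US | eH; U -> e | US | eH | ee | SSH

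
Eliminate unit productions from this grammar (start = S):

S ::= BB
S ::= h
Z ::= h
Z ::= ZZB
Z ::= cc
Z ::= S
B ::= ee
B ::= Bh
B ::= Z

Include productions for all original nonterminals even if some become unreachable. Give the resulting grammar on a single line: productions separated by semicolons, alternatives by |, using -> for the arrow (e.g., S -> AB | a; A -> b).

S -> h | BB; B -> h | BB | Bh | cc | ee | ZZB; Z -> h | BB | cc | ZZB

Unit productions: B->Z, Z->S.
Unit pairs (A ⇒* B via units): (B,S), (B,Z), (Z,S).
S: inherits non-unit rules of {S} → BB | h.
B: inherits non-unit rules of {B, S, Z} → BB | Bh | ZZB | cc | ee | h.
Z: inherits non-unit rules of {S, Z} → BB | ZZB | cc | h.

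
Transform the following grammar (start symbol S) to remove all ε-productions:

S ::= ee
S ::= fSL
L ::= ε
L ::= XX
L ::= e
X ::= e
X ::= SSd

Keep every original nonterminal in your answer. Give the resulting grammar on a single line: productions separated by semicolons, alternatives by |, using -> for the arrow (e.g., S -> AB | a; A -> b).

Nullable set: {L}.
S -> fSL: L nullable, giving fS | fSL.
Drop L -> ε.
Unchanged (no nullable symbols): S -> ee; L -> XX; L -> e; X -> SSd; X -> e.

S -> ee | fS | fSL; L -> e | XX; X -> e | SSd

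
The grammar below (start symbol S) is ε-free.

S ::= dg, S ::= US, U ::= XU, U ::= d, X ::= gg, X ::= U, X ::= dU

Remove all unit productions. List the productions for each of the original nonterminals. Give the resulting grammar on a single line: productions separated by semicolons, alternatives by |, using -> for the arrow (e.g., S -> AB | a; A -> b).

S -> US | dg; U -> d | XU; X -> d | XU | dU | gg

Unit productions: X->U.
Unit pairs (A ⇒* B via units): (X,U).
S: inherits non-unit rules of {S} → US | dg.
U: inherits non-unit rules of {U} → XU | d.
X: inherits non-unit rules of {U, X} → XU | d | dU | gg.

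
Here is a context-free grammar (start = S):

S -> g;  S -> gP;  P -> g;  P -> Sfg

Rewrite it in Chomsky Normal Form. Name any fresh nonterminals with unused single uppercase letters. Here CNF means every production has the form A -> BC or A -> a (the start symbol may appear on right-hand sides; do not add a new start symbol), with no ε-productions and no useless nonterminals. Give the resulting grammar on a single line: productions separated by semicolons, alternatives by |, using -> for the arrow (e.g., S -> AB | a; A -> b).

No ε-productions.
No unit productions to eliminate.
TERM: introduce A -> f, B -> g and substitute in every rule of length ≥2.
BIN: P -> SAB becomes P -> SC, C -> AB.

S -> g | BP; A -> f; B -> g; C -> AB; P -> g | SC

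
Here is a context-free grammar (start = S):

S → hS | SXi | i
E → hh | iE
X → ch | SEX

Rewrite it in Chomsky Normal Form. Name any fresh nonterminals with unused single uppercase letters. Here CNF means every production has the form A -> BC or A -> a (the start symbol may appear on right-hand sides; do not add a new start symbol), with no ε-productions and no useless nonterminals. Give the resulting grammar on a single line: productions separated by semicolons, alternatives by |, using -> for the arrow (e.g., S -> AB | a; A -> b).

S -> i | AS | SD; A -> h; B -> i; C -> c; D -> XB; E -> AA | BE; F -> EX; X -> CA | SF

No ε-productions.
No unit productions to eliminate.
TERM: introduce C -> c, A -> h, B -> i and substitute in every rule of length ≥2.
BIN: S -> SXB becomes S -> SD, D -> XB; X -> SEX becomes X -> SF, F -> EX.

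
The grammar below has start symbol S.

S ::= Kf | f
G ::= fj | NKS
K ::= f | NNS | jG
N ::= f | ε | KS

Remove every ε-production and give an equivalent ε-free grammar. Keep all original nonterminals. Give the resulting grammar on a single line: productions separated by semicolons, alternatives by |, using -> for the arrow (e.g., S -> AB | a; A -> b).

S -> f | Kf; G -> KS | fj | NKS; K -> S | f | NS | jG | NNS; N -> f | KS

Nullable set: {N}.
G -> NKS: N nullable, giving KS | NKS.
K -> NNS: N, N nullable, giving NNS | NS | S.
Drop N -> ε.
Unchanged (no nullable symbols): S -> Kf; S -> f; G -> fj; K -> f; K -> jG; N -> KS; N -> f.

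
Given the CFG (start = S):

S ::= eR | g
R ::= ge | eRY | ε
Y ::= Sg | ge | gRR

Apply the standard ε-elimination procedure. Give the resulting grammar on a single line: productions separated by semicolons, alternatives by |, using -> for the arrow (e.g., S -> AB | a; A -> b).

S -> e | g | eR; R -> eY | ge | eRY; Y -> g | Sg | gR | ge | gRR

Nullable set: {R}.
S -> eR: R nullable, giving e | eR.
Drop R -> ε.
R -> eRY: R nullable, giving eRY | eY.
Y -> gRR: R, R nullable, giving g | gR | gRR.
Unchanged (no nullable symbols): S -> g; R -> ge; Y -> Sg; Y -> ge.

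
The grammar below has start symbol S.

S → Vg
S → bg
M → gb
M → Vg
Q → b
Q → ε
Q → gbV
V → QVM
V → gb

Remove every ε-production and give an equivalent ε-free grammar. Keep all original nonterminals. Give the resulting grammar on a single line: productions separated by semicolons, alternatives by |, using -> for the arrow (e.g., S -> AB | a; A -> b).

S -> Vg | bg; M -> Vg | gb; Q -> b | gbV; V -> VM | gb | QVM

Nullable set: {Q}.
Drop Q -> ε.
V -> QVM: Q nullable, giving QVM | VM.
Unchanged (no nullable symbols): S -> Vg; S -> bg; M -> Vg; M -> gb; Q -> b; Q -> gbV; V -> gb.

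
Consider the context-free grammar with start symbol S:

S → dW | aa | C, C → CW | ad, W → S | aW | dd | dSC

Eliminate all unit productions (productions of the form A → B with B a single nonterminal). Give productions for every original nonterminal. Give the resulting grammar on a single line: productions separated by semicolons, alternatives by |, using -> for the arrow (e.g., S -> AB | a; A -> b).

S -> CW | aa | ad | dW; C -> CW | ad; W -> CW | aW | aa | ad | dW | dd | dSC

Unit productions: S->C, W->S.
Unit pairs (A ⇒* B via units): (S,C), (W,C), (W,S).
S: inherits non-unit rules of {C, S} → CW | aa | ad | dW.
C: inherits non-unit rules of {C} → CW | ad.
W: inherits non-unit rules of {C, S, W} → CW | aW | aa | ad | dSC | dW | dd.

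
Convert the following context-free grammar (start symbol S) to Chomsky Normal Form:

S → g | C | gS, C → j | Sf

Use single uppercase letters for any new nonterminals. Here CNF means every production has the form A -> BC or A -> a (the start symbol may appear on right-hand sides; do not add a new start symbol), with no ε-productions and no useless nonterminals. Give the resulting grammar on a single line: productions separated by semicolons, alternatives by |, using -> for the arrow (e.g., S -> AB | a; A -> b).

S -> g | j | BS | SA; A -> f; B -> g

No ε-productions.
After unit-elimination: S -> g | j | Sf | gS; C -> j | Sf.
TERM: introduce A -> f, B -> g and substitute in every rule of length ≥2.
Drop unreachable/unproductive: C.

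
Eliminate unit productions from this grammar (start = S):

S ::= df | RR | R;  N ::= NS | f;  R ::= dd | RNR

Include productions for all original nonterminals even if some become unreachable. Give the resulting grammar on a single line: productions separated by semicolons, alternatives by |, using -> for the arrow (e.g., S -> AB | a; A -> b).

Unit productions: S->R.
Unit pairs (A ⇒* B via units): (S,R).
S: inherits non-unit rules of {R, S} → RNR | RR | dd | df.
N: inherits non-unit rules of {N} → NS | f.
R: inherits non-unit rules of {R} → RNR | dd.

S -> RR | dd | df | RNR; N -> f | NS; R -> dd | RNR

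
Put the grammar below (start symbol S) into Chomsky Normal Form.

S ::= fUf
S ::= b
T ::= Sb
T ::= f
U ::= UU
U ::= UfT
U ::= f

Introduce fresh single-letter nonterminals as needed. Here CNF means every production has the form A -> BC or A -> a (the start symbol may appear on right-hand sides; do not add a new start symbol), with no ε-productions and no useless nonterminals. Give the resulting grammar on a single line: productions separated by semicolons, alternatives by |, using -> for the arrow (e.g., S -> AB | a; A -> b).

S -> b | AC; A -> f; B -> b; C -> UA; D -> AT; T -> f | SB; U -> f | UD | UU

No ε-productions.
No unit productions to eliminate.
TERM: introduce B -> b, A -> f and substitute in every rule of length ≥2.
BIN: S -> AUA becomes S -> AC, C -> UA; U -> UAT becomes U -> UD, D -> AT.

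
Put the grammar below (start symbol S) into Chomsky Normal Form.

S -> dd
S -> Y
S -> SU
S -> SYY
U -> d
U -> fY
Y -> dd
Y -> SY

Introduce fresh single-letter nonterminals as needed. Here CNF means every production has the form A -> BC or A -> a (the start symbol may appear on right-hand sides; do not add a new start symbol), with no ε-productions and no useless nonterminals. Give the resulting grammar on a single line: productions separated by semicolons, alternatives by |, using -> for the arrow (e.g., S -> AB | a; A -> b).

No ε-productions.
After unit-elimination: S -> SU | SY | dd | SYY; U -> d | fY; Y -> SY | dd.
TERM: introduce A -> d, B -> f and substitute in every rule of length ≥2.
BIN: S -> SYY becomes S -> SC, C -> YY.

S -> AA | SC | SU | SY; A -> d; B -> f; C -> YY; U -> d | BY; Y -> AA | SY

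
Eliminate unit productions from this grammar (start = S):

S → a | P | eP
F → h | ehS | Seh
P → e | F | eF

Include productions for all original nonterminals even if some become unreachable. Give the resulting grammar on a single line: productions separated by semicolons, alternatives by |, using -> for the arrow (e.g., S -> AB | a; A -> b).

S -> a | e | h | eF | eP | Seh | ehS; F -> h | Seh | ehS; P -> e | h | eF | Seh | ehS

Unit productions: P->F, S->P.
Unit pairs (A ⇒* B via units): (P,F), (S,F), (S,P).
S: inherits non-unit rules of {F, P, S} → Seh | a | e | eF | eP | ehS | h.
F: inherits non-unit rules of {F} → Seh | ehS | h.
P: inherits non-unit rules of {F, P} → Seh | e | eF | ehS | h.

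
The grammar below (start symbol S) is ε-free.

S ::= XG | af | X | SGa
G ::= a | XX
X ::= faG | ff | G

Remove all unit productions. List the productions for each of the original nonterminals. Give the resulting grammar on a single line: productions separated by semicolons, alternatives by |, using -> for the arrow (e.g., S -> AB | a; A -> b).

S -> a | XG | XX | af | ff | SGa | faG; G -> a | XX; X -> a | XX | ff | faG

Unit productions: S->X, X->G.
Unit pairs (A ⇒* B via units): (S,G), (S,X), (X,G).
S: inherits non-unit rules of {G, S, X} → SGa | XG | XX | a | af | faG | ff.
G: inherits non-unit rules of {G} → XX | a.
X: inherits non-unit rules of {G, X} → XX | a | faG | ff.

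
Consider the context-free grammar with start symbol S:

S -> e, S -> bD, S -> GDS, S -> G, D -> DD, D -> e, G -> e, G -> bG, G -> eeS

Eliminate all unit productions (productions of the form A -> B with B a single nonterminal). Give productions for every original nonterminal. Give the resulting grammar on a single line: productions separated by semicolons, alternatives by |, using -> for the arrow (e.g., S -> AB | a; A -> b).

S -> e | bD | bG | GDS | eeS; D -> e | DD; G -> e | bG | eeS

Unit productions: S->G.
Unit pairs (A ⇒* B via units): (S,G).
S: inherits non-unit rules of {G, S} → GDS | bD | bG | e | eeS.
D: inherits non-unit rules of {D} → DD | e.
G: inherits non-unit rules of {G} → bG | e | eeS.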